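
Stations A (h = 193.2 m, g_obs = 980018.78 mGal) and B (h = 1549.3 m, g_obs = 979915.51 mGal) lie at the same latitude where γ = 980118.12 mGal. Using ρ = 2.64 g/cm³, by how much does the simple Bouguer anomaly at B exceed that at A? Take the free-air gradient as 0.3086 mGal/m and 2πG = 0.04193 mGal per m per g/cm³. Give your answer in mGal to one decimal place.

Δg_SB(A) = 980018.78 − 980118.12 + 0.3086×193.2 − 0.04193×2.64×193.2 = -61.10 mGal
Δg_SB(B) = 979915.51 − 980118.12 + 0.3086×1549.3 − 0.04193×2.64×1549.3 = 104.00 mGal
Difference = 104.00 − (-61.10) = 165.10 mGal

165.1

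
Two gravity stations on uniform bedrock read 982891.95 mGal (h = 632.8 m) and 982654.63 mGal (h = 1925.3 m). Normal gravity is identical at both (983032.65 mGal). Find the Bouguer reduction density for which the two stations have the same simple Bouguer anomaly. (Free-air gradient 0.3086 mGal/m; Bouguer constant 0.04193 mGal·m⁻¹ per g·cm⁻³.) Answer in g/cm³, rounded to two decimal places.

Δg_obs = 982654.63 − 982891.95 = -237.32 mGal over Δh = 1925.3 − 632.8 = 1292.5 m
Equal Bouguer anomalies ⇒ Δg_obs + (0.3086 − 0.04193ρ)·Δh = 0
0.3086 − 0.04193ρ = −Δg_obs/Δh = 0.18361
ρ = (0.3086 − 0.18361) / 0.04193 = 2.98 g/cm³

2.98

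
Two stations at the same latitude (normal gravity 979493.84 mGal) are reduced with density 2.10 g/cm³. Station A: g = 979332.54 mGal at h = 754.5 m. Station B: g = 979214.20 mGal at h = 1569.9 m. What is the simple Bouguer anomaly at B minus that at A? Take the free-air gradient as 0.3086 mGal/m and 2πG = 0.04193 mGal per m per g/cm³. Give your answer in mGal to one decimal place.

Δg_SB(A) = 979332.54 − 979493.84 + 0.3086×754.5 − 0.04193×2.10×754.5 = 5.10 mGal
Δg_SB(B) = 979214.20 − 979493.84 + 0.3086×1569.9 − 0.04193×2.10×1569.9 = 66.60 mGal
Difference = 66.60 − (5.10) = 61.50 mGal

61.5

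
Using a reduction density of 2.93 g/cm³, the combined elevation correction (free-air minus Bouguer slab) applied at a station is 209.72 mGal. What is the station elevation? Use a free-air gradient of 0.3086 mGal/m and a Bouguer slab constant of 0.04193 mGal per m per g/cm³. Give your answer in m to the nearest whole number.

Combined gradient = 0.3086 − 0.04193 × 2.93 = 0.1857451 mGal/m
h = 209.72 / 0.1857451 = 1129.07 m

1129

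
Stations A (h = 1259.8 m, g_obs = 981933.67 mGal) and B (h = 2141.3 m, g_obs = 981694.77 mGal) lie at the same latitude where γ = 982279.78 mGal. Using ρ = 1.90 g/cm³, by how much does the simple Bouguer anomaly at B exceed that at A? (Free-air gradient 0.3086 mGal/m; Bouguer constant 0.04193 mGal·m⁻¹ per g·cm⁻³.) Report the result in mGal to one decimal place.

-37.1

Δg_SB(A) = 981933.67 − 982279.78 + 0.3086×1259.8 − 0.04193×1.90×1259.8 = -57.70 mGal
Δg_SB(B) = 981694.77 − 982279.78 + 0.3086×2141.3 − 0.04193×1.90×2141.3 = -94.80 mGal
Difference = -94.80 − (-57.70) = -37.10 mGal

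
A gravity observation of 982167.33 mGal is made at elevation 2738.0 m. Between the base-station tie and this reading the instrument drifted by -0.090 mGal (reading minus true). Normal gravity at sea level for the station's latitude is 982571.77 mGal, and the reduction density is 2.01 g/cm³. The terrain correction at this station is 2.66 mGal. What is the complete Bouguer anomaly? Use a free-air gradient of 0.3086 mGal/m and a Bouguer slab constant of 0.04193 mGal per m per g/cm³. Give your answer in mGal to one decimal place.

212.5

Drift-corrected reading = 982167.33 − (-0.090) = 982167.420 mGal
Free-air correction = 0.3086 × 2738.0 = 844.95 mGal
Free-air anomaly = 982167.420 − 982571.77 + (844.95) = 440.600 mGal
Bouguer slab correction = 0.04193 × 2.01 × 2738.0 = 230.76 mGal
Simple Bouguer anomaly = 440.600 − (230.76) = 209.840 mGal
Complete Bouguer anomaly = 209.840 + 2.66 = 212.500 mGal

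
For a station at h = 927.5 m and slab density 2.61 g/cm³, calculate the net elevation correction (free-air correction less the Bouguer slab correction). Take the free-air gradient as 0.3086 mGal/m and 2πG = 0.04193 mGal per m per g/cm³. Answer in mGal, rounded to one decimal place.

184.7

Combined gradient = 0.3086 − 0.04193 × 2.61 = 0.1991627 mGal/m
Combined elevation correction = 0.1991627 × 927.5 = 184.7 mGal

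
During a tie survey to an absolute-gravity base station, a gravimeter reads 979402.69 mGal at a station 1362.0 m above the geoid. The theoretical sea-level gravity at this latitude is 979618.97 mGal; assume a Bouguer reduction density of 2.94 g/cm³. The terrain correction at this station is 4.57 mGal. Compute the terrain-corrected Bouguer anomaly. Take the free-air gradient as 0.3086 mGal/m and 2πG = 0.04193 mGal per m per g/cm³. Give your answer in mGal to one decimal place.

40.7

Free-air correction = 0.3086 × 1362.0 = 420.31 mGal
Free-air anomaly = 979402.69 − 979618.97 + (420.31) = 204.03 mGal
Bouguer slab correction = 0.04193 × 2.94 × 1362.0 = 167.90 mGal
Simple Bouguer anomaly = 204.03 − (167.90) = 36.13 mGal
Complete Bouguer anomaly = 36.13 + 4.57 = 40.70 mGal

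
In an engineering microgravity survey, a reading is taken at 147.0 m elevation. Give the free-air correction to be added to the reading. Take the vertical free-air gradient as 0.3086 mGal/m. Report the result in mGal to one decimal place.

45.4

Free-air correction = 0.3086 × 147.0 = 45.4 mGal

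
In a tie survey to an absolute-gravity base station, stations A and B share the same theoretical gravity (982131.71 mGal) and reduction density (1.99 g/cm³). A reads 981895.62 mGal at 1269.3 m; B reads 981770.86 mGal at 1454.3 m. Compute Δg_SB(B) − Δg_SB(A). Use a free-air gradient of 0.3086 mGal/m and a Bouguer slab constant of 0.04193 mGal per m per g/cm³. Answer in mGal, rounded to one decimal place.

Δg_SB(A) = 981895.62 − 982131.71 + 0.3086×1269.3 − 0.04193×1.99×1269.3 = 49.70 mGal
Δg_SB(B) = 981770.86 − 982131.71 + 0.3086×1454.3 − 0.04193×1.99×1454.3 = -33.40 mGal
Difference = -33.40 − (49.70) = -83.10 mGal

-83.1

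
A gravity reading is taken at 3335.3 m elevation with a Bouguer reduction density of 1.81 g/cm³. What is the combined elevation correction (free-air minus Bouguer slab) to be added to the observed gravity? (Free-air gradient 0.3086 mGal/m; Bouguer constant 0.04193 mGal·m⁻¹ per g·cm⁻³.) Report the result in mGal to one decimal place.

Combined gradient = 0.3086 − 0.04193 × 1.81 = 0.2327067 mGal/m
Combined elevation correction = 0.2327067 × 3335.3 = 776.1 mGal

776.1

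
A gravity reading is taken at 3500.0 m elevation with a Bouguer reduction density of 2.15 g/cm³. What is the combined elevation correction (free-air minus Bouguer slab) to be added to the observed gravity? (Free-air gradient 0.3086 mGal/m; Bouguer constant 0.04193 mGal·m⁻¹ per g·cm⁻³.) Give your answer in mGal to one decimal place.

764.6

Combined gradient = 0.3086 − 0.04193 × 2.15 = 0.2184505 mGal/m
Combined elevation correction = 0.2184505 × 3500.0 = 764.6 mGal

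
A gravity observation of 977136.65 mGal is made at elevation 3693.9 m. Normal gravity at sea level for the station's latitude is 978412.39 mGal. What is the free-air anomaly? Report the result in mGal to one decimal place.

Free-air correction = 0.3086 × 3693.9 = 1139.94 mGal
Free-air anomaly = 977136.65 − 978412.39 + (1139.94) = -135.80 mGal

-135.8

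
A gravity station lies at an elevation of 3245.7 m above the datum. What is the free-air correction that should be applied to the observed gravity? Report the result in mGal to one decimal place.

Free-air correction = 0.3086 × 3245.7 = 1001.6 mGal

1001.6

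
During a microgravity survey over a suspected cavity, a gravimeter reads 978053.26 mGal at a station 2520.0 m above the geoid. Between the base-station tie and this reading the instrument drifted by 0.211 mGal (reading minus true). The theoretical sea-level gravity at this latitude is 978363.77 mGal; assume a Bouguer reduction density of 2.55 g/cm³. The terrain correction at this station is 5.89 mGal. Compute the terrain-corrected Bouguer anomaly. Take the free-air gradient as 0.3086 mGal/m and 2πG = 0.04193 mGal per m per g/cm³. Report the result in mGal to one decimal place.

Drift-corrected reading = 978053.26 − (0.211) = 978053.049 mGal
Free-air correction = 0.3086 × 2520.0 = 777.67 mGal
Free-air anomaly = 978053.049 − 978363.77 + (777.67) = 466.949 mGal
Bouguer slab correction = 0.04193 × 2.55 × 2520.0 = 269.44 mGal
Simple Bouguer anomaly = 466.949 − (269.44) = 197.509 mGal
Complete Bouguer anomaly = 197.509 + 5.89 = 203.399 mGal

203.4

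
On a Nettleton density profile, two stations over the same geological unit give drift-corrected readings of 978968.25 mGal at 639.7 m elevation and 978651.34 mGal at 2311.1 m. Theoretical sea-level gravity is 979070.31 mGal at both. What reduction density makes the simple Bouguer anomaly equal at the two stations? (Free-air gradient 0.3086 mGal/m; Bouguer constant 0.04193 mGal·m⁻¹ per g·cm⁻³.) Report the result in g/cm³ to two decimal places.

Δg_obs = 978651.34 − 978968.25 = -316.91 mGal over Δh = 2311.1 − 639.7 = 1671.4 m
Equal Bouguer anomalies ⇒ Δg_obs + (0.3086 − 0.04193ρ)·Δh = 0
0.3086 − 0.04193ρ = −Δg_obs/Δh = 0.18961
ρ = (0.3086 − 0.18961) / 0.04193 = 2.84 g/cm³

2.84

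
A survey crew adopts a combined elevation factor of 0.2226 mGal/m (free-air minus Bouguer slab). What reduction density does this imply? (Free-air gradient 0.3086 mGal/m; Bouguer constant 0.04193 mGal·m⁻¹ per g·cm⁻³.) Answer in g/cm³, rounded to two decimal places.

2.05

0.2226 = 0.3086 − 0.04193 × ρ
ρ = (0.3086 − 0.2226) / 0.04193 = 2.05 g/cm³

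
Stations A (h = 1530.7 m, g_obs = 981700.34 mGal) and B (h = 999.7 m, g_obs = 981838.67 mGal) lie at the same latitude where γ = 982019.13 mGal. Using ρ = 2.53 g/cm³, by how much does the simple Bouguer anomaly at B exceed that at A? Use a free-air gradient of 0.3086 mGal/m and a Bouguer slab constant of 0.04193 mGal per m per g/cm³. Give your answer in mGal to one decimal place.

Δg_SB(A) = 981700.34 − 982019.13 + 0.3086×1530.7 − 0.04193×2.53×1530.7 = -8.80 mGal
Δg_SB(B) = 981838.67 − 982019.13 + 0.3086×999.7 − 0.04193×2.53×999.7 = 22.00 mGal
Difference = 22.00 − (-8.80) = 30.80 mGal

30.8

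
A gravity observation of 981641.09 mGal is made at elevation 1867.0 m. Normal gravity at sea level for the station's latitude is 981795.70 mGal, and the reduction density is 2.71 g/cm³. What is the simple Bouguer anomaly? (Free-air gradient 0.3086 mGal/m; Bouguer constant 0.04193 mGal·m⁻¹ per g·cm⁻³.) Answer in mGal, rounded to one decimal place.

Free-air correction = 0.3086 × 1867.0 = 576.16 mGal
Free-air anomaly = 981641.09 − 981795.70 + (576.16) = 421.55 mGal
Bouguer slab correction = 0.04193 × 2.71 × 1867.0 = 212.15 mGal
Simple Bouguer anomaly = 421.55 − (212.15) = 209.40 mGal

209.4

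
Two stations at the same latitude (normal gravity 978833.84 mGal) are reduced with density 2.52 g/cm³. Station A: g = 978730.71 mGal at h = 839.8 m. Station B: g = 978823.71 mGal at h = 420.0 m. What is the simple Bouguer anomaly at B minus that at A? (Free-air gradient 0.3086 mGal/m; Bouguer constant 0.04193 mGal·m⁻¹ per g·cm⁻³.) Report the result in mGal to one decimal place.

7.8

Δg_SB(A) = 978730.71 − 978833.84 + 0.3086×839.8 − 0.04193×2.52×839.8 = 67.30 mGal
Δg_SB(B) = 978823.71 − 978833.84 + 0.3086×420.0 − 0.04193×2.52×420.0 = 75.10 mGal
Difference = 75.10 − (67.30) = 7.80 mGal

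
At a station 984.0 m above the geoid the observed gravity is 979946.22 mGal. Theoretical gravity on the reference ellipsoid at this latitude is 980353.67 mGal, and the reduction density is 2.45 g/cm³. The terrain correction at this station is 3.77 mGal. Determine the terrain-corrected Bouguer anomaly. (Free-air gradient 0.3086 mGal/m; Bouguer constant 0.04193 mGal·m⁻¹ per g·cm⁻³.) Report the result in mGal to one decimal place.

Free-air correction = 0.3086 × 984.0 = 303.66 mGal
Free-air anomaly = 979946.22 − 980353.67 + (303.66) = -103.79 mGal
Bouguer slab correction = 0.04193 × 2.45 × 984.0 = 101.08 mGal
Simple Bouguer anomaly = -103.79 − (101.08) = -204.87 mGal
Complete Bouguer anomaly = -204.87 + 3.77 = -201.10 mGal

-201.1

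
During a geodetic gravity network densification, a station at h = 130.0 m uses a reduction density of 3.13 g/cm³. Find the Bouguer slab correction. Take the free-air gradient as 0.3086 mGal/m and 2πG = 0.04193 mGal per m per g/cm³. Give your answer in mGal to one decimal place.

Bouguer slab correction = 0.04193 × 3.13 × 130.0 = 17.1 mGal

17.1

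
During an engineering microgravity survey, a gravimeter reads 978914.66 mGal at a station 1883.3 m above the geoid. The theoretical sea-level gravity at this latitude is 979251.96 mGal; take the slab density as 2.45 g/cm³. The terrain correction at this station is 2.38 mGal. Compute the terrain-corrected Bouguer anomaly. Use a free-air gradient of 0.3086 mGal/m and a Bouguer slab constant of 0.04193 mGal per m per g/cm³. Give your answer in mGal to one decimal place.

Free-air correction = 0.3086 × 1883.3 = 581.19 mGal
Free-air anomaly = 978914.66 − 979251.96 + (581.19) = 243.89 mGal
Bouguer slab correction = 0.04193 × 2.45 × 1883.3 = 193.47 mGal
Simple Bouguer anomaly = 243.89 − (193.47) = 50.42 mGal
Complete Bouguer anomaly = 50.42 + 2.38 = 52.80 mGal

52.8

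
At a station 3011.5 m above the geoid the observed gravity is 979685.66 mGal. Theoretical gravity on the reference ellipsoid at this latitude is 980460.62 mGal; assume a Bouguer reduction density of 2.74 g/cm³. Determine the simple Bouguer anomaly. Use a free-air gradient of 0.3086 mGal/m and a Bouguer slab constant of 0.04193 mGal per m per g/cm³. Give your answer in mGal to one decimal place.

-191.6

Free-air correction = 0.3086 × 3011.5 = 929.35 mGal
Free-air anomaly = 979685.66 − 980460.62 + (929.35) = 154.39 mGal
Bouguer slab correction = 0.04193 × 2.74 × 3011.5 = 345.99 mGal
Simple Bouguer anomaly = 154.39 − (345.99) = -191.60 mGal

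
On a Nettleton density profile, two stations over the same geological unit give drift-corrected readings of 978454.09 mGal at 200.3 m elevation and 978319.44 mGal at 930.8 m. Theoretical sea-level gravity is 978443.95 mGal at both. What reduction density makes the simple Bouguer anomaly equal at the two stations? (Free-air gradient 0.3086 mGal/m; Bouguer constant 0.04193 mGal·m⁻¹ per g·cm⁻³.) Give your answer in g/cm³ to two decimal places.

2.96

Δg_obs = 978319.44 − 978454.09 = -134.65 mGal over Δh = 930.8 − 200.3 = 730.5 m
Equal Bouguer anomalies ⇒ Δg_obs + (0.3086 − 0.04193ρ)·Δh = 0
0.3086 − 0.04193ρ = −Δg_obs/Δh = 0.18433
ρ = (0.3086 − 0.18433) / 0.04193 = 2.96 g/cm³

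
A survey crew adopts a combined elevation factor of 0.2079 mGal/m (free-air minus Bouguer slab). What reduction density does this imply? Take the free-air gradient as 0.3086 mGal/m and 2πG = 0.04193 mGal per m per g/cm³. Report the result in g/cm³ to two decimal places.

2.40

0.2079 = 0.3086 − 0.04193 × ρ
ρ = (0.3086 − 0.2079) / 0.04193 = 2.40 g/cm³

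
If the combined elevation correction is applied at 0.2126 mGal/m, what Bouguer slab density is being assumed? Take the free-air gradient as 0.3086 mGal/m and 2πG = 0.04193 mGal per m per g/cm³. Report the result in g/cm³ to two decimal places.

2.29

0.2126 = 0.3086 − 0.04193 × ρ
ρ = (0.3086 − 0.2126) / 0.04193 = 2.29 g/cm³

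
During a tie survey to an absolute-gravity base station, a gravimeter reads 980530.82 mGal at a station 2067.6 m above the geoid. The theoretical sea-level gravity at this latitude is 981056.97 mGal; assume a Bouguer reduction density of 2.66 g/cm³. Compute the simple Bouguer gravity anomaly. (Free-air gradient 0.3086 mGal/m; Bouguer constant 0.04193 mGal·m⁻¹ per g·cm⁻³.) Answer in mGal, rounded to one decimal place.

Free-air correction = 0.3086 × 2067.6 = 638.06 mGal
Free-air anomaly = 980530.82 − 981056.97 + (638.06) = 111.91 mGal
Bouguer slab correction = 0.04193 × 2.66 × 2067.6 = 230.61 mGal
Simple Bouguer anomaly = 111.91 − (230.61) = -118.70 mGal

-118.7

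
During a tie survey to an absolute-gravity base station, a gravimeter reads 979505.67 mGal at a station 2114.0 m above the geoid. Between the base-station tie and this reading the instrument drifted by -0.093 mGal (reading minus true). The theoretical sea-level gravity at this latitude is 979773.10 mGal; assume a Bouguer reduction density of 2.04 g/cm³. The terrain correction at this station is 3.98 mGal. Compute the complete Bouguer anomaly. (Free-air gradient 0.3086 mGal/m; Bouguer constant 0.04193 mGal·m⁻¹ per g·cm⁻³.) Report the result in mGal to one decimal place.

208.2

Drift-corrected reading = 979505.67 − (-0.093) = 979505.763 mGal
Free-air correction = 0.3086 × 2114.0 = 652.38 mGal
Free-air anomaly = 979505.763 − 979773.10 + (652.38) = 385.043 mGal
Bouguer slab correction = 0.04193 × 2.04 × 2114.0 = 180.83 mGal
Simple Bouguer anomaly = 385.043 − (180.83) = 204.213 mGal
Complete Bouguer anomaly = 204.213 + 3.98 = 208.193 mGal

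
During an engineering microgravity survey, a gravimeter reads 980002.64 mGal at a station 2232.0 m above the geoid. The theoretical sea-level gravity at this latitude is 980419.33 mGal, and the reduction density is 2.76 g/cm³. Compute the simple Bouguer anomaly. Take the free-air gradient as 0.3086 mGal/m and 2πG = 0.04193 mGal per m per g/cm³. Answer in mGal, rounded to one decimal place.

13.8

Free-air correction = 0.3086 × 2232.0 = 688.80 mGal
Free-air anomaly = 980002.64 − 980419.33 + (688.80) = 272.11 mGal
Bouguer slab correction = 0.04193 × 2.76 × 2232.0 = 258.30 mGal
Simple Bouguer anomaly = 272.11 − (258.30) = 13.81 mGal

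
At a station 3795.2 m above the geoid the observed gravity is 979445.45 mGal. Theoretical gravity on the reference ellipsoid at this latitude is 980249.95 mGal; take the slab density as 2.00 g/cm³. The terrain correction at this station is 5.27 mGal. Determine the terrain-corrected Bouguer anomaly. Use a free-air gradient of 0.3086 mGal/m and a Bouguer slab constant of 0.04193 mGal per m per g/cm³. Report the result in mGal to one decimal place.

53.7

Free-air correction = 0.3086 × 3795.2 = 1171.20 mGal
Free-air anomaly = 979445.45 − 980249.95 + (1171.20) = 366.70 mGal
Bouguer slab correction = 0.04193 × 2.00 × 3795.2 = 318.27 mGal
Simple Bouguer anomaly = 366.70 − (318.27) = 48.43 mGal
Complete Bouguer anomaly = 48.43 + 5.27 = 53.70 mGal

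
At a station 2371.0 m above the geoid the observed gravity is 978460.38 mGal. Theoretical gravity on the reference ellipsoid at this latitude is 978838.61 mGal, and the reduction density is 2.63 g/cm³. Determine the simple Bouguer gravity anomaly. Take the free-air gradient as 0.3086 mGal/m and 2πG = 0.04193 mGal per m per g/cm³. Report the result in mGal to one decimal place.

92.0

Free-air correction = 0.3086 × 2371.0 = 731.69 mGal
Free-air anomaly = 978460.38 − 978838.61 + (731.69) = 353.46 mGal
Bouguer slab correction = 0.04193 × 2.63 × 2371.0 = 261.46 mGal
Simple Bouguer anomaly = 353.46 − (261.46) = 92.00 mGal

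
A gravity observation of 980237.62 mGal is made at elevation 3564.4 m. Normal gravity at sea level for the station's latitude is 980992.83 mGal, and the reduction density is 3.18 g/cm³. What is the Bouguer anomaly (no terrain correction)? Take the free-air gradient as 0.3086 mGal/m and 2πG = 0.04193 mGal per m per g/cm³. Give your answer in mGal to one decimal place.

-130.5

Free-air correction = 0.3086 × 3564.4 = 1099.97 mGal
Free-air anomaly = 980237.62 − 980992.83 + (1099.97) = 344.76 mGal
Bouguer slab correction = 0.04193 × 3.18 × 3564.4 = 475.27 mGal
Simple Bouguer anomaly = 344.76 − (475.27) = -130.51 mGal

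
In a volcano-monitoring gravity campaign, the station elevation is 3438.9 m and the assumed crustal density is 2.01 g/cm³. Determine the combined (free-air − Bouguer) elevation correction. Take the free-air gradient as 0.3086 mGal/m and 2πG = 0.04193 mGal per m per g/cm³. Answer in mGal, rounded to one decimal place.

771.4

Combined gradient = 0.3086 − 0.04193 × 2.01 = 0.2243207 mGal/m
Combined elevation correction = 0.2243207 × 3438.9 = 771.4 mGal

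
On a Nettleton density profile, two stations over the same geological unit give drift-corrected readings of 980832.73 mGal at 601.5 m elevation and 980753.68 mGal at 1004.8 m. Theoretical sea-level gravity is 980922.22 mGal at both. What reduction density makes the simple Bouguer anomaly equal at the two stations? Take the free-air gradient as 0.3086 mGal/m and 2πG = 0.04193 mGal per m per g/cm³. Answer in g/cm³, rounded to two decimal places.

2.69

Δg_obs = 980753.68 − 980832.73 = -79.05 mGal over Δh = 1004.8 − 601.5 = 403.3 m
Equal Bouguer anomalies ⇒ Δg_obs + (0.3086 − 0.04193ρ)·Δh = 0
0.3086 − 0.04193ρ = −Δg_obs/Δh = 0.19601
ρ = (0.3086 − 0.19601) / 0.04193 = 2.69 g/cm³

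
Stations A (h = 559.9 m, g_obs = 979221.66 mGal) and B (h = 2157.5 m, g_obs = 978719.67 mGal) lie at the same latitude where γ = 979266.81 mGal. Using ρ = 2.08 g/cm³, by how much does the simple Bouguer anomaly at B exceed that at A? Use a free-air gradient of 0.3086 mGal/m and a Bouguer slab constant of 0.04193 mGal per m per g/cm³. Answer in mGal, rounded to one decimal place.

Δg_SB(A) = 979221.66 − 979266.81 + 0.3086×559.9 − 0.04193×2.08×559.9 = 78.80 mGal
Δg_SB(B) = 978719.67 − 979266.81 + 0.3086×2157.5 − 0.04193×2.08×2157.5 = -69.50 mGal
Difference = -69.50 − (78.80) = -148.30 mGal

-148.3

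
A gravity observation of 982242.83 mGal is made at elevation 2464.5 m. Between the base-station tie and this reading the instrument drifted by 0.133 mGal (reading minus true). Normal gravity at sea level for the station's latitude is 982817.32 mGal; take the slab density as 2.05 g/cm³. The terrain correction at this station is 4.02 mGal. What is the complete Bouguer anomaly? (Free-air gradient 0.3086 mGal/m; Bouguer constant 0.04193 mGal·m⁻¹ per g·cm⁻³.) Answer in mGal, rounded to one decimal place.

-21.9

Drift-corrected reading = 982242.83 − (0.133) = 982242.697 mGal
Free-air correction = 0.3086 × 2464.5 = 760.54 mGal
Free-air anomaly = 982242.697 − 982817.32 + (760.54) = 185.917 mGal
Bouguer slab correction = 0.04193 × 2.05 × 2464.5 = 211.84 mGal
Simple Bouguer anomaly = 185.917 − (211.84) = -25.923 mGal
Complete Bouguer anomaly = -25.923 + 4.02 = -21.903 mGal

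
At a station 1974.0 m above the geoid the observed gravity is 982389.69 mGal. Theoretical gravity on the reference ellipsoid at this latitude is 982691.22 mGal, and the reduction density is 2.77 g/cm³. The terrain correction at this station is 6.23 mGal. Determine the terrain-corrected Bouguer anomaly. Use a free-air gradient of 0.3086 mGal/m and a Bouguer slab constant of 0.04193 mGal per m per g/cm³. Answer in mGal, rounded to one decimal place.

84.6

Free-air correction = 0.3086 × 1974.0 = 609.18 mGal
Free-air anomaly = 982389.69 − 982691.22 + (609.18) = 307.65 mGal
Bouguer slab correction = 0.04193 × 2.77 × 1974.0 = 229.27 mGal
Simple Bouguer anomaly = 307.65 − (229.27) = 78.38 mGal
Complete Bouguer anomaly = 78.38 + 6.23 = 84.61 mGal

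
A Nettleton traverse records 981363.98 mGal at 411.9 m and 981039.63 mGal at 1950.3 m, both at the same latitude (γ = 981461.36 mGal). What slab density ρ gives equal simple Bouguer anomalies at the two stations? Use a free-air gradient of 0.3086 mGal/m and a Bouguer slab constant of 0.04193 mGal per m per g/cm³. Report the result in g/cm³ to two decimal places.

2.33

Δg_obs = 981039.63 − 981363.98 = -324.35 mGal over Δh = 1950.3 − 411.9 = 1538.4 m
Equal Bouguer anomalies ⇒ Δg_obs + (0.3086 − 0.04193ρ)·Δh = 0
0.3086 − 0.04193ρ = −Δg_obs/Δh = 0.21084
ρ = (0.3086 − 0.21084) / 0.04193 = 2.33 g/cm³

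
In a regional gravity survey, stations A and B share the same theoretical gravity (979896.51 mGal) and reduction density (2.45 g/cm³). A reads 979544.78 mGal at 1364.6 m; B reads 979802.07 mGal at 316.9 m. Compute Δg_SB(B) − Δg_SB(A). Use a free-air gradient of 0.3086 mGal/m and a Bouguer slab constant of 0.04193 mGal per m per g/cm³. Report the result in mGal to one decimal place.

Δg_SB(A) = 979544.78 − 979896.51 + 0.3086×1364.6 − 0.04193×2.45×1364.6 = -70.80 mGal
Δg_SB(B) = 979802.07 − 979896.51 + 0.3086×316.9 − 0.04193×2.45×316.9 = -29.20 mGal
Difference = -29.20 − (-70.80) = 41.60 mGal

41.6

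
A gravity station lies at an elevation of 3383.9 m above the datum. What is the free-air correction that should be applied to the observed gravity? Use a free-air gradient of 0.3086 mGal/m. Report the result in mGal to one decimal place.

Free-air correction = 0.3086 × 3383.9 = 1044.3 mGal

1044.3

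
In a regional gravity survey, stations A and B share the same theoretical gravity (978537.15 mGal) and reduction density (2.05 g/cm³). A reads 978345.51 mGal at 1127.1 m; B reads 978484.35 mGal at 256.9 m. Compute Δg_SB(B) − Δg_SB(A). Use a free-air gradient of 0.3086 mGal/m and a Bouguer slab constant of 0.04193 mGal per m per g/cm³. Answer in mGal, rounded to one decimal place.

-54.9

Δg_SB(A) = 978345.51 − 978537.15 + 0.3086×1127.1 − 0.04193×2.05×1127.1 = 59.30 mGal
Δg_SB(B) = 978484.35 − 978537.15 + 0.3086×256.9 − 0.04193×2.05×256.9 = 4.40 mGal
Difference = 4.40 − (59.30) = -54.90 mGal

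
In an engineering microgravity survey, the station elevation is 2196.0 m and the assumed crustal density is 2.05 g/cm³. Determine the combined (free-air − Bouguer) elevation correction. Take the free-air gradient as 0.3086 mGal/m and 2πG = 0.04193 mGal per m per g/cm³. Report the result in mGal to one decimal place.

Combined gradient = 0.3086 − 0.04193 × 2.05 = 0.2226435 mGal/m
Combined elevation correction = 0.2226435 × 2196.0 = 488.9 mGal

488.9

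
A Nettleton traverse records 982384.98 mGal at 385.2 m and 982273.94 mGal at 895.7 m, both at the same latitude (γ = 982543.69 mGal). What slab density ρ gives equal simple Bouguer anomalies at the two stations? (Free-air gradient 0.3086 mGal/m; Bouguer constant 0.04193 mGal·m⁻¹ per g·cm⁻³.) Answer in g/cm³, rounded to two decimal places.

Δg_obs = 982273.94 − 982384.98 = -111.04 mGal over Δh = 895.7 − 385.2 = 510.5 m
Equal Bouguer anomalies ⇒ Δg_obs + (0.3086 − 0.04193ρ)·Δh = 0
0.3086 − 0.04193ρ = −Δg_obs/Δh = 0.21751
ρ = (0.3086 − 0.21751) / 0.04193 = 2.17 g/cm³

2.17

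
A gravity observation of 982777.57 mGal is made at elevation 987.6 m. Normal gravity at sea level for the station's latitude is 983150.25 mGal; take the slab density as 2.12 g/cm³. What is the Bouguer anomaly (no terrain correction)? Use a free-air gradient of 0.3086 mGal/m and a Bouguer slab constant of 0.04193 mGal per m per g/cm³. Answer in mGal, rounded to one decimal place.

Free-air correction = 0.3086 × 987.6 = 304.77 mGal
Free-air anomaly = 982777.57 − 983150.25 + (304.77) = -67.91 mGal
Bouguer slab correction = 0.04193 × 2.12 × 987.6 = 87.79 mGal
Simple Bouguer anomaly = -67.91 − (87.79) = -155.70 mGal

-155.7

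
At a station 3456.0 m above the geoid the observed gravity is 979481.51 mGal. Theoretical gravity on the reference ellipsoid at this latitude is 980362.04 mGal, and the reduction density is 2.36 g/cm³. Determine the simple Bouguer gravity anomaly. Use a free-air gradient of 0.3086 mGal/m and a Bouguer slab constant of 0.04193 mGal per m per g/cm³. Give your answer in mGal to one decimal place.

-156.0

Free-air correction = 0.3086 × 3456.0 = 1066.52 mGal
Free-air anomaly = 979481.51 − 980362.04 + (1066.52) = 185.99 mGal
Bouguer slab correction = 0.04193 × 2.36 × 3456.0 = 341.99 mGal
Simple Bouguer anomaly = 185.99 − (341.99) = -156.00 mGal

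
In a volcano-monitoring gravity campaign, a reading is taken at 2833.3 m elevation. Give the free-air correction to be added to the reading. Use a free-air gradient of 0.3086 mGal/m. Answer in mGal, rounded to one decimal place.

874.4

Free-air correction = 0.3086 × 2833.3 = 874.4 mGal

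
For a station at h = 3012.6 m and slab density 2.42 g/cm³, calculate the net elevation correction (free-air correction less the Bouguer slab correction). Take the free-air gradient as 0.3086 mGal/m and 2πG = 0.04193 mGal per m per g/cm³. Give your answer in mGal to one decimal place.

Combined gradient = 0.3086 − 0.04193 × 2.42 = 0.2071294 mGal/m
Combined elevation correction = 0.2071294 × 3012.6 = 624.0 mGal

624.0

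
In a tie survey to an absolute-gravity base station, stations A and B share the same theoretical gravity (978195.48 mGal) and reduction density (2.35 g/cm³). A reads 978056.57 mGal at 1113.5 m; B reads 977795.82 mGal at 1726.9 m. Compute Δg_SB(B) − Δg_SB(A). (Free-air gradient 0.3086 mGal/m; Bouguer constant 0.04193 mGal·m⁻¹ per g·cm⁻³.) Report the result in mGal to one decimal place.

-131.9

Δg_SB(A) = 978056.57 − 978195.48 + 0.3086×1113.5 − 0.04193×2.35×1113.5 = 95.00 mGal
Δg_SB(B) = 977795.82 − 978195.48 + 0.3086×1726.9 − 0.04193×2.35×1726.9 = -36.90 mGal
Difference = -36.90 − (95.00) = -131.90 mGal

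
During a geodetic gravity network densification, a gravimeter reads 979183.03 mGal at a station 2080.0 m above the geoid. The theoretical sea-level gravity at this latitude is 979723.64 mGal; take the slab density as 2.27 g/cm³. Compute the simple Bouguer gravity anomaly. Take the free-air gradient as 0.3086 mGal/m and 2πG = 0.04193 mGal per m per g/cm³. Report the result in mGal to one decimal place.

-96.7

Free-air correction = 0.3086 × 2080.0 = 641.89 mGal
Free-air anomaly = 979183.03 − 979723.64 + (641.89) = 101.28 mGal
Bouguer slab correction = 0.04193 × 2.27 × 2080.0 = 197.98 mGal
Simple Bouguer anomaly = 101.28 − (197.98) = -96.70 mGal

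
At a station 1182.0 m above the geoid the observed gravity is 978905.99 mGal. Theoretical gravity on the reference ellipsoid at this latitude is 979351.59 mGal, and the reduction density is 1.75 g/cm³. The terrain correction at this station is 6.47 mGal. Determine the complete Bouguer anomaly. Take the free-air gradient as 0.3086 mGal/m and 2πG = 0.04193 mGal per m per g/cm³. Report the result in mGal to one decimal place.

Free-air correction = 0.3086 × 1182.0 = 364.77 mGal
Free-air anomaly = 978905.99 − 979351.59 + (364.77) = -80.83 mGal
Bouguer slab correction = 0.04193 × 1.75 × 1182.0 = 86.73 mGal
Simple Bouguer anomaly = -80.83 − (86.73) = -167.56 mGal
Complete Bouguer anomaly = -167.56 + 6.47 = -161.09 mGal

-161.1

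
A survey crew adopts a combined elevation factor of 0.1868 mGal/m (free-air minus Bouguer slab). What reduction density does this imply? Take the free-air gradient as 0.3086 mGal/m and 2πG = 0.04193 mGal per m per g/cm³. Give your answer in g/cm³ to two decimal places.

0.1868 = 0.3086 − 0.04193 × ρ
ρ = (0.3086 − 0.1868) / 0.04193 = 2.90 g/cm³

2.90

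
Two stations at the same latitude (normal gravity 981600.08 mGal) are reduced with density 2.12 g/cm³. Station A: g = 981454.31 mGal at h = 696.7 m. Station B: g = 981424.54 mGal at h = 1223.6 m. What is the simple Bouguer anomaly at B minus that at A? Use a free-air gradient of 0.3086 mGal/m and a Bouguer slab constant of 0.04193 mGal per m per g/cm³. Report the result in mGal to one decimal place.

86.0

Δg_SB(A) = 981454.31 − 981600.08 + 0.3086×696.7 − 0.04193×2.12×696.7 = 7.30 mGal
Δg_SB(B) = 981424.54 − 981600.08 + 0.3086×1223.6 − 0.04193×2.12×1223.6 = 93.30 mGal
Difference = 93.30 − (7.30) = 86.00 mGal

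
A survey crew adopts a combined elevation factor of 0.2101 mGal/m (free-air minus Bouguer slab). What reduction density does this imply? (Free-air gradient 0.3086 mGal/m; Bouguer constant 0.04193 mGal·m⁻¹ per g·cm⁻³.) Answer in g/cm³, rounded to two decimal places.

0.2101 = 0.3086 − 0.04193 × ρ
ρ = (0.3086 − 0.2101) / 0.04193 = 2.35 g/cm³

2.35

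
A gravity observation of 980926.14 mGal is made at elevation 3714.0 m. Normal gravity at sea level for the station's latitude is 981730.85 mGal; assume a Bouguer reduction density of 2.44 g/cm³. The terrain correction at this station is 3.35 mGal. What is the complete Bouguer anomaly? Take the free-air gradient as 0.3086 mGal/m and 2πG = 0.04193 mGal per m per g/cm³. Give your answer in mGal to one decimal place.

-35.2

Free-air correction = 0.3086 × 3714.0 = 1146.14 mGal
Free-air anomaly = 980926.14 − 981730.85 + (1146.14) = 341.43 mGal
Bouguer slab correction = 0.04193 × 2.44 × 3714.0 = 379.98 mGal
Simple Bouguer anomaly = 341.43 − (379.98) = -38.55 mGal
Complete Bouguer anomaly = -38.55 + 3.35 = -35.20 mGal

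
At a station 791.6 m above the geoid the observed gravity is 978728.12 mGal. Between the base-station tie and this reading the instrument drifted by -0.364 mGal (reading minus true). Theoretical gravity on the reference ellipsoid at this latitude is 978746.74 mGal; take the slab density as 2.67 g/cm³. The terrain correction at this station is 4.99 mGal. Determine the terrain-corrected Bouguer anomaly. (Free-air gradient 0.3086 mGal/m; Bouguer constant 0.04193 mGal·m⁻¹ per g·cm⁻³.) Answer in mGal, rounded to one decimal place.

142.4

Drift-corrected reading = 978728.12 − (-0.364) = 978728.484 mGal
Free-air correction = 0.3086 × 791.6 = 244.29 mGal
Free-air anomaly = 978728.484 − 978746.74 + (244.29) = 226.034 mGal
Bouguer slab correction = 0.04193 × 2.67 × 791.6 = 88.62 mGal
Simple Bouguer anomaly = 226.034 − (88.62) = 137.414 mGal
Complete Bouguer anomaly = 137.414 + 4.99 = 142.404 mGal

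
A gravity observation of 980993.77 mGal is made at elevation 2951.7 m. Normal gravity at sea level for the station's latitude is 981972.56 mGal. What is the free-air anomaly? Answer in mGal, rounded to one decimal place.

-67.9

Free-air correction = 0.3086 × 2951.7 = 910.89 mGal
Free-air anomaly = 980993.77 − 981972.56 + (910.89) = -67.90 mGal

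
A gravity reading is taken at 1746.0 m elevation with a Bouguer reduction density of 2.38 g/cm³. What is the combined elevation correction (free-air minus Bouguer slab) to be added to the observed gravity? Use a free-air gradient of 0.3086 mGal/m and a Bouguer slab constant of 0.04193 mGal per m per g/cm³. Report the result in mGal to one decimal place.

Combined gradient = 0.3086 − 0.04193 × 2.38 = 0.2088066 mGal/m
Combined elevation correction = 0.2088066 × 1746.0 = 364.6 mGal

364.6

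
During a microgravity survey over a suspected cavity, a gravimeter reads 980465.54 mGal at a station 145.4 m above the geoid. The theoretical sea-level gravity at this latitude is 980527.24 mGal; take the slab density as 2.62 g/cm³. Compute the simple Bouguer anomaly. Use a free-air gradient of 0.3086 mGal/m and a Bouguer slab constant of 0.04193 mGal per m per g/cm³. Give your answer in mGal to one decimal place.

Free-air correction = 0.3086 × 145.4 = 44.87 mGal
Free-air anomaly = 980465.54 − 980527.24 + (44.87) = -16.83 mGal
Bouguer slab correction = 0.04193 × 2.62 × 145.4 = 15.97 mGal
Simple Bouguer anomaly = -16.83 − (15.97) = -32.80 mGal

-32.8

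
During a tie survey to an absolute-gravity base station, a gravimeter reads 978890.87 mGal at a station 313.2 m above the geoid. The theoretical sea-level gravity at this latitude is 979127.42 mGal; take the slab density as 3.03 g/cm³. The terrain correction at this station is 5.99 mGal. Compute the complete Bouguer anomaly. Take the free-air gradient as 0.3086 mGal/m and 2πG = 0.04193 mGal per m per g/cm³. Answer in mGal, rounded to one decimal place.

-173.7

Free-air correction = 0.3086 × 313.2 = 96.65 mGal
Free-air anomaly = 978890.87 − 979127.42 + (96.65) = -139.90 mGal
Bouguer slab correction = 0.04193 × 3.03 × 313.2 = 39.79 mGal
Simple Bouguer anomaly = -139.90 − (39.79) = -179.69 mGal
Complete Bouguer anomaly = -179.69 + 5.99 = -173.70 mGal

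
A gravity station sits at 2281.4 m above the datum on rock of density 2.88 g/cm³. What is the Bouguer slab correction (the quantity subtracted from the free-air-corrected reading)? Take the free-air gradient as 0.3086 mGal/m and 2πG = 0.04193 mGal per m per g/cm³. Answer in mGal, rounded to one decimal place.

275.5

Bouguer slab correction = 0.04193 × 2.88 × 2281.4 = 275.5 mGal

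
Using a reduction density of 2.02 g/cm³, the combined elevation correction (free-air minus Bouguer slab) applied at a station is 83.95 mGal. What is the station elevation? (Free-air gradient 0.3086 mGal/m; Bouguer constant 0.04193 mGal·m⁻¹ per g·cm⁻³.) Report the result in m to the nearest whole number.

375

Combined gradient = 0.3086 − 0.04193 × 2.02 = 0.2239014 mGal/m
h = 83.95 / 0.2239014 = 374.94 m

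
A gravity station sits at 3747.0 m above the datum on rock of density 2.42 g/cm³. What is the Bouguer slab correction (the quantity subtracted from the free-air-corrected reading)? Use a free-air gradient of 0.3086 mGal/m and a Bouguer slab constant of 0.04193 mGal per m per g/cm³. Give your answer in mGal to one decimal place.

Bouguer slab correction = 0.04193 × 2.42 × 3747.0 = 380.2 mGal

380.2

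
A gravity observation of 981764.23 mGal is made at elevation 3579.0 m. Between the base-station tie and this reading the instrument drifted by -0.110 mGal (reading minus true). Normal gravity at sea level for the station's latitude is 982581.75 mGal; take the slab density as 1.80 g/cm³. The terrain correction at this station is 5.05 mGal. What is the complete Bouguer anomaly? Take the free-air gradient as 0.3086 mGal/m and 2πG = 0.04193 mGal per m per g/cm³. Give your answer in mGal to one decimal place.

22.0

Drift-corrected reading = 981764.23 − (-0.110) = 981764.340 mGal
Free-air correction = 0.3086 × 3579.0 = 1104.48 mGal
Free-air anomaly = 981764.340 − 982581.75 + (1104.48) = 287.070 mGal
Bouguer slab correction = 0.04193 × 1.80 × 3579.0 = 270.12 mGal
Simple Bouguer anomaly = 287.070 − (270.12) = 16.950 mGal
Complete Bouguer anomaly = 16.950 + 5.05 = 22.000 mGal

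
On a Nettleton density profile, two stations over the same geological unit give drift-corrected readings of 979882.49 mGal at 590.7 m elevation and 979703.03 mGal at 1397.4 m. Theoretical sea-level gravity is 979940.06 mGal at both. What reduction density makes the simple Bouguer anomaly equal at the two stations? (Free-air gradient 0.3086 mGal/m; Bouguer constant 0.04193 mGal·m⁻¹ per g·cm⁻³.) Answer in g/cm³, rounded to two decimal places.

Δg_obs = 979703.03 − 979882.49 = -179.46 mGal over Δh = 1397.4 − 590.7 = 806.7 m
Equal Bouguer anomalies ⇒ Δg_obs + (0.3086 − 0.04193ρ)·Δh = 0
0.3086 − 0.04193ρ = −Δg_obs/Δh = 0.22246
ρ = (0.3086 − 0.22246) / 0.04193 = 2.05 g/cm³

2.05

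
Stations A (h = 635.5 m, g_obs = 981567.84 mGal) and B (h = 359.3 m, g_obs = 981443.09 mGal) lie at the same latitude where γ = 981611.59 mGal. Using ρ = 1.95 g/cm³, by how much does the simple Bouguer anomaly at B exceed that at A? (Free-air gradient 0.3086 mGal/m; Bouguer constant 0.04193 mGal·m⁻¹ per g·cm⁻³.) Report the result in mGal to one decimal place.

-187.4

Δg_SB(A) = 981567.84 − 981611.59 + 0.3086×635.5 − 0.04193×1.95×635.5 = 100.40 mGal
Δg_SB(B) = 981443.09 − 981611.59 + 0.3086×359.3 − 0.04193×1.95×359.3 = -87.00 mGal
Difference = -87.00 − (100.40) = -187.40 mGal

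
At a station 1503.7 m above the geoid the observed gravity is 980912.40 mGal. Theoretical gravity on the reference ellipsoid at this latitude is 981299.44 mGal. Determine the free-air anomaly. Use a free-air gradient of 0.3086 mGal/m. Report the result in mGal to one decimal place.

Free-air correction = 0.3086 × 1503.7 = 464.04 mGal
Free-air anomaly = 980912.40 − 981299.44 + (464.04) = 77.00 mGal

77.0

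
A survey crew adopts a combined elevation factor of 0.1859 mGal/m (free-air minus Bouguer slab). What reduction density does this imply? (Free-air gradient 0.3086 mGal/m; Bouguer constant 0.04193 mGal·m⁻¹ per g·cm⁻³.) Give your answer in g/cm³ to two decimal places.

0.1859 = 0.3086 − 0.04193 × ρ
ρ = (0.3086 − 0.1859) / 0.04193 = 2.93 g/cm³

2.93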